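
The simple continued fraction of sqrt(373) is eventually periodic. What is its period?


Run the CF algorithm for sqrt(373).
a_0 = floor(sqrt(373)) = 19; set m_0=0, q_0=1.
Recurrence: m' = q*a - m,  q' = (d - m'^2)/q,  a' = floor((a_0 + m')/q').
  step 1: m=19, q=12, a=3
  step 2: m=17, q=7, a=5
  step 3: m=18, q=7, a=5
  step 4: m=17, q=12, a=3
  step 5: m=19, q=1, a=38
a_5 = 2*a_0 = 38, so the period closes here.
sqrt(373) = [19; 3, 5, 5, 3, 38]
Period length = 5

5


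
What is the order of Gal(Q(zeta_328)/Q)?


|Gal(Q(zeta_328)/Q)| = phi(328)
= 160

160


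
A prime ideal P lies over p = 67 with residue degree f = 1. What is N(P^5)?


N(P^a) = p^(a*f)
= 67^(5*1)
= 67^5
= 1350125107

1350125107


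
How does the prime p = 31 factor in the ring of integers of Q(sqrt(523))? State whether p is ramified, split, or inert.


K = Q(sqrt(523)). Since d mod 4 = 3, disc(K) = 2092.
Check p | disc: 2092 mod 31 = 15.
p does not divide disc. Compute Legendre symbol (d/p):
27^((31-1)/2) mod 31 = -1
(d/p) = -1, so p is inert: (p) stays prime with e=1, f=2, g=1.
Therefore p is inert.

inert


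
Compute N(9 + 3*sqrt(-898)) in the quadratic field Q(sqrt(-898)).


N(a + b*sqrt(d)) = a^2 - d*b^2
= (9)^2 - (-898)*(3)^2
= 81 + 8082
= 8163

8163


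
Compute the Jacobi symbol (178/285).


Compute (178/285) via quadratic reciprocity:
  pull out 2: (2/285) = -1  (since 285 mod 8 = 5)
  reciprocity: (89/285) -> +(285/89)
  reduce: (18/89)
  pull out 2: (2/89) = +1  (since 89 mod 8 = 1)
  reciprocity: (9/89) -> +(89/9)
  reduce: (8/9)
  pull out 2: (2/9) = +1  (since 9 mod 8 = 1)
  pull out 2: (2/9) = +1  (since 9 mod 8 = 1)
  pull out 2: (2/9) = +1  (since 9 mod 8 = 1)
  (1/9) = 1
Product of signs = -1

-1


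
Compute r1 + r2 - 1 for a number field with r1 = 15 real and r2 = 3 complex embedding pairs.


By Dirichlet's unit theorem:
rank = r1 + r2 - 1
= 15 + 3 - 1
= 17

17


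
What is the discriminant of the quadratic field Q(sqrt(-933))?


For K = Q(sqrt(d)) with d squarefree: disc(K) = d if d = 1 mod 4, and disc(K) = 4d if d = 2 or 3 mod 4.
Here d = -933, and d mod 4 = 3.
d = 3 mod 4, not 1 (O_K = Z[sqrt(d)]), so disc(K) = 4d = 4 * (-933) = -3732

-3732


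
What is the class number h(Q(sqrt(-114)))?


K = Q(sqrt(-114)). d mod 4 = 2, so D = disc(K) = 4d = -456
h(K) equals the number of primitive reduced positive-definite forms (a, b, c) = a*x^2 + b*x*y + c*y^2 with b^2 - 4ac = D,
where reduced means |b| <= a <= c, with b >= 0 whenever |b| = a or a = c, and primitive means gcd(a, b, c) = 1.
Reduced forces 3a^2 <= |D| = 456, so 1 <= a <= 12; b must have the parity of D, and c = (b^2 - D)/(4a) must be an integer >= a.
Enumerate a = 1..12, b in [-a, a]:
  a=1: (1, 0, 114)  [1]
  a=2: (2, 0, 57)  [1]
  a=3: (3, 0, 38)  [1]
  a=4: none
  a=5: (5, -2, 23), (5, 2, 23)  [2]
  a=6: (6, 0, 19)  [1]
  a=7..9: none
  a=10: (10, -8, 13), (10, 8, 13)  [2]
  a=11..12: none
Total reduced forms: 1 + 1 + 1 + 2 + 1 + 2 = 8
h = 8

8


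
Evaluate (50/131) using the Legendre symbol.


p = 131 is prime, so compute (50/131) with the reciprocity algorithm (Jacobi-symbol steps: pull out 2s via (2/n), flip via reciprocity, reduce):
  pull out 2: (2/131) = -1  (since 131 mod 8 = 3)
  reciprocity: (25/131) -> +(131/25)
  reduce: (6/25)
  pull out 2: (2/25) = +1  (since 25 mod 8 = 1)
  reciprocity: (3/25) -> +(25/3)
  reduce: (1/3)
  (1/3) = 1
Product of signs = -1
(50/131) = -1

-1


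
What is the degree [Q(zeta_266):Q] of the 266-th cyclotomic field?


The degree equals Euler's totient phi(266).
266 = 2 * 7 * 19
phi(266) = 108

108


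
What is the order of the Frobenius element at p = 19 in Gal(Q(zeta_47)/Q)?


The Frobenius at p in Gal(Q(zeta_n)/Q) = (Z/nZ)* is the class of p, so its order is ord_47(19), the smallest k >= 1 with 19^k = 1 mod 47.
n = 47 = 47, phi(47) = 46; the order divides phi(n).
Divisors of 46: 1, 2, 23, 46
Repeated squaring mod 47: 19^1 = 19, 19^2 = 32, 19^4 = 37, 19^8 = 6, 19^16 = 36, 19^32 = 27
Test divisors in increasing order:
  k=1: 19^1 = 19 mod 47
  k=2: 19^2 = 32 mod 47
  k=23: 19^23 = 36 * 37 * 32 * 19 = 46 mod 47
  k=46: 19^46 = 27 * 6 * 37 * 32 = 1 mod 47  <- first divisor giving 1
Order = 46

46


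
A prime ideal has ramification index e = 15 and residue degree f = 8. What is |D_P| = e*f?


|D_P| = e * f
= 15 * 8
= 120

120


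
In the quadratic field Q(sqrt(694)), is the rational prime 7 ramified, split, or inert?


K = Q(sqrt(694)). Since d mod 4 = 2, disc(K) = 2776.
Check p | disc: 2776 mod 7 = 4.
p does not divide disc. Compute Legendre symbol (d/p):
1^((7-1)/2) mod 7 = 1
(d/p) = 1, so p splits: (p) = P*P' with e=1, f=1, g=2.
Therefore p is split.

split


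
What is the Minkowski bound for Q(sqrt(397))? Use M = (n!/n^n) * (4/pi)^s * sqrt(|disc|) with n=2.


d = 397, d mod 4 = 1, so disc(K) = d = 397; |disc(K)| = 397
Real quadratic field, so n = 2, s = r2 = 0, r1 = 2
M = (n!/n^n) * (4/pi)^s * sqrt(|disc(K)|) = (2!/2^2) * (4/pi)^0 * sqrt(397)
= 0.5 * 1.000000 * 19.924859
= 9.9624

9.9624


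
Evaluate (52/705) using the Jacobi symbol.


Compute (52/705) via quadratic reciprocity:
  pull out 2: (2/705) = +1  (since 705 mod 8 = 1)
  pull out 2: (2/705) = +1  (since 705 mod 8 = 1)
  reciprocity: (13/705) -> +(705/13)
  reduce: (3/13)
  reciprocity: (3/13) -> +(13/3)
  reduce: (1/3)
  (1/3) = 1
Product of signs = 1

1


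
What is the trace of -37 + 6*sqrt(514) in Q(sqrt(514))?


Tr(a + b*sqrt(d)) = (a + b*sqrt(d)) + (a - b*sqrt(d)) = 2a
= 2 * (-37)
= -74

-74


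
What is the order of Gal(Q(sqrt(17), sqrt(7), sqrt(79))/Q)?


The 3 square roots of distinct primes are multiplicatively independent over Q,
so [K:Q] = 2^3 and Gal(K/Q) is isomorphic to (Z/2Z)^3.
|Gal| = 2^3 = 8

8


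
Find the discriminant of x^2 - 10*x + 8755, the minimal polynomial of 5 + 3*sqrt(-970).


The element 5 + 3*sqrt(-970) has minimal polynomial:
x^2 - 10*x + 8755
Discriminant = (-10)^2 - 4*(8755)
= 100 - 35020
= -34920

-34920


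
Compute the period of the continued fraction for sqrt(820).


Run the CF algorithm for sqrt(820).
a_0 = floor(sqrt(820)) = 28; set m_0=0, q_0=1.
Recurrence: m' = q*a - m,  q' = (d - m'^2)/q,  a' = floor((a_0 + m')/q').
  step 1: m=28, q=36, a=1
  step 2: m=8, q=21, a=1
  step 3: m=13, q=31, a=1
  step 4: m=18, q=16, a=2
  step 5: m=14, q=39, a=1
  step 6: m=25, q=5, a=10
  step 7: m=25, q=39, a=1
  step 8: m=14, q=16, a=2
  step 9: m=18, q=31, a=1
  step 10: m=13, q=21, a=1
  step 11: m=8, q=36, a=1
  step 12: m=28, q=1, a=56
a_12 = 2*a_0 = 56, so the period closes here.
sqrt(820) = [28; 1, 1, 1, 2, 1, 10, 1, 2, 1, 1, 1, 56]
Period length = 12

12


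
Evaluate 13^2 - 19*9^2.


x^2 - d*y^2
= 13^2 - 19*9^2
= 169 - 1539
= -1370

-1370


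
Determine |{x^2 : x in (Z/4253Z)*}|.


For prime p, the number of non-zero quadratic residues is (p-1)/2.
= (4253-1)/2
= 2126

2126


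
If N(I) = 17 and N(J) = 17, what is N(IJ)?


N(IJ) = N(I) * N(J)
= 17 * 17
= 289

289


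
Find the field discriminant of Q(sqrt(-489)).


For K = Q(sqrt(d)) with d squarefree: disc(K) = d if d = 1 mod 4, and disc(K) = 4d if d = 2 or 3 mod 4.
Here d = -489, and d mod 4 = 3.
d = 3 mod 4, not 1 (O_K = Z[sqrt(d)]), so disc(K) = 4d = 4 * (-489) = -1956

-1956


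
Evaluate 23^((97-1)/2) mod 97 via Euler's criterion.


p = 97 is prime and the exponent is (p-1)/2 = 48, so by Euler's criterion 23^48 = (23/97) = +1 or -1 mod 97.
Compute by square-and-multiply:
  48 = 32 + 16 (binary 110000)
  Repeated squaring mod 97: 23^1 = 23, 23^2 = 44, 23^4 = 93, 23^8 = 16, 23^16 = 62, 23^32 = 61
  23^48 = 23^32 * 23^16 = 61 * 62 mod 97
    61 * 62 = 3782 = 96 mod 97
  23^48 = 96 mod 97
Result 96 = p - 1 = -1 mod 97: 23 is a quadratic non-residue mod 97. As a residue in [0, p-1] the value is 96.
23^48 mod 97 = 96

96


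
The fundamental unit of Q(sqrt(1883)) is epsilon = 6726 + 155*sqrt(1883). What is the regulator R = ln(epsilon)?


epsilon = 6726 + 155*sqrt(1883)
= 13451.9999
R = ln(13451.9999)
= 9.5069

9.5069


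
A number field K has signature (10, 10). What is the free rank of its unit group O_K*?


By Dirichlet's unit theorem:
rank = r1 + r2 - 1
= 10 + 10 - 1
= 19

19


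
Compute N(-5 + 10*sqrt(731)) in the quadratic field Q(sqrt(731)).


N(a + b*sqrt(d)) = a^2 - d*b^2
= (-5)^2 - (731)*(10)^2
= 25 - 73100
= -73075

-73075


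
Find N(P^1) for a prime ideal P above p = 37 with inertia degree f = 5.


N(P^a) = p^(a*f)
= 37^(1*5)
= 37^5
= 69343957

69343957


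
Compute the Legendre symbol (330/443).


p = 443 is prime, so compute (330/443) with the reciprocity algorithm (Jacobi-symbol steps: pull out 2s via (2/n), flip via reciprocity, reduce):
  pull out 2: (2/443) = -1  (since 443 mod 8 = 3)
  reciprocity: (165/443) -> +(443/165)
  reduce: (113/165)
  reciprocity: (113/165) -> +(165/113)
  reduce: (52/113)
  pull out 2: (2/113) = +1  (since 113 mod 8 = 1)
  pull out 2: (2/113) = +1  (since 113 mod 8 = 1)
  reciprocity: (13/113) -> +(113/13)
  reduce: (9/13)
  reciprocity: (9/13) -> +(13/9)
  reduce: (4/9)
  pull out 2: (2/9) = +1  (since 9 mod 8 = 1)
  pull out 2: (2/9) = +1  (since 9 mod 8 = 1)
  (1/9) = 1
Product of signs = -1
(330/443) = -1

-1


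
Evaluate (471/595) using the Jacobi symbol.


Compute (471/595) via quadratic reciprocity:
  reciprocity: (471/595) -> -(595/471)
  reduce: (124/471)
  pull out 2: (2/471) = +1  (since 471 mod 8 = 7)
  pull out 2: (2/471) = +1  (since 471 mod 8 = 7)
  reciprocity: (31/471) -> -(471/31)
  reduce: (6/31)
  pull out 2: (2/31) = +1  (since 31 mod 8 = 7)
  reciprocity: (3/31) -> -(31/3)
  reduce: (1/3)
  (1/3) = 1
Product of signs = -1

-1


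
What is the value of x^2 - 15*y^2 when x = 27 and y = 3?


x^2 - d*y^2
= 27^2 - 15*3^2
= 729 - 135
= 594

594


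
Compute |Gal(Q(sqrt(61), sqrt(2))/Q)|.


The 2 square roots of distinct primes are multiplicatively independent over Q,
so [K:Q] = 2^2 and Gal(K/Q) is isomorphic to (Z/2Z)^2.
|Gal| = 2^2 = 4

4


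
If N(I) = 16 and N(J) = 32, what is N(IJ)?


N(IJ) = N(I) * N(J)
= 16 * 32
= 512

512


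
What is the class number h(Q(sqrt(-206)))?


K = Q(sqrt(-206)). d mod 4 = 2, so D = disc(K) = 4d = -824
h(K) equals the number of primitive reduced positive-definite forms (a, b, c) = a*x^2 + b*x*y + c*y^2 with b^2 - 4ac = D,
where reduced means |b| <= a <= c, with b >= 0 whenever |b| = a or a = c, and primitive means gcd(a, b, c) = 1.
Reduced forces 3a^2 <= |D| = 824, so 1 <= a <= 16; b must have the parity of D, and c = (b^2 - D)/(4a) must be an integer >= a.
Enumerate a = 1..16, b in [-a, a]:
  a=1: (1, 0, 206)  [1]
  a=2: (2, 0, 103)  [1]
  a=3: (3, -2, 69), (3, 2, 69)  [2]
  a=4: none
  a=5: (5, -4, 42), (5, 4, 42)  [2]
  a=6: (6, -4, 35), (6, 4, 35)  [2]
  a=7: (7, -4, 30), (7, 4, 30)  [2]
  a=8: none
  a=9: (9, -2, 23), (9, 2, 23)  [2]
  a=10: (10, -4, 21), (10, 4, 21)  [2]
  a=11: (11, -10, 21), (11, 10, 21)  [2]
  a=12..13: none
  a=14: (14, -4, 15), (14, 4, 15)  [2]
  a=15: (15, -14, 17), (15, 14, 17)  [2]
  a=16: none
Total reduced forms: 1 + 1 + 2 + 2 + 2 + 2 + 2 + 2 + 2 + 2 + 2 = 20
h = 20

20


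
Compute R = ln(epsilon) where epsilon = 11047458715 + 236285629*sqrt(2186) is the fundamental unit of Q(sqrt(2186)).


epsilon = 11047458715 + 236285629*sqrt(2186)
= 2.2095e+10
R = ln(2.2095e+10)
= 23.8186

23.8186


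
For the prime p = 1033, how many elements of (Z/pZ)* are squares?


For prime p, the number of non-zero quadratic residues is (p-1)/2.
= (1033-1)/2
= 516

516


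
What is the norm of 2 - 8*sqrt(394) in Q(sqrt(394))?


N(a + b*sqrt(d)) = a^2 - d*b^2
= (2)^2 - (394)*(-8)^2
= 4 - 25216
= -25212

-25212


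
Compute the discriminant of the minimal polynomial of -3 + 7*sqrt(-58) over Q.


The element -3 + 7*sqrt(-58) has minimal polynomial:
x^2 + 6*x + 2851
Discriminant = (6)^2 - 4*(2851)
= 36 - 11404
= -11368

-11368


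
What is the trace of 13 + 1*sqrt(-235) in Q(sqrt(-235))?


Tr(a + b*sqrt(d)) = (a + b*sqrt(d)) + (a - b*sqrt(d)) = 2a
= 2 * (13)
= 26

26


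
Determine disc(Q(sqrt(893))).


For K = Q(sqrt(d)) with d squarefree: disc(K) = d if d = 1 mod 4, and disc(K) = 4d if d = 2 or 3 mod 4.
Here d = 893, and d mod 4 = 1.
d = 1 mod 4 (O_K = Z[(1+sqrt(d))/2]), so disc(K) = d = 893

893


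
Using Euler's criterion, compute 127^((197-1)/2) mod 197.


p = 197 is prime and the exponent is (p-1)/2 = 98, so by Euler's criterion 127^98 = (127/197) = +1 or -1 mod 197.
Compute by square-and-multiply:
  98 = 64 + 32 + 2 (binary 1100010)
  Repeated squaring mod 197: 127^1 = 127, 127^2 = 172, 127^4 = 34, 127^8 = 171, 127^16 = 85, 127^32 = 133, 127^64 = 156
  127^98 = 127^64 * 127^32 * 127^2 = 156 * 133 * 172 mod 197
    156 * 133 = 20748 = 63 mod 197
    63 * 172 = 10836 = 1 mod 197
  127^98 = 1 mod 197
Result 1: 127 is a quadratic residue mod 197.
127^98 mod 197 = 1

1


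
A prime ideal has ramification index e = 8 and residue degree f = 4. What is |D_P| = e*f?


|D_P| = e * f
= 8 * 4
= 32

32


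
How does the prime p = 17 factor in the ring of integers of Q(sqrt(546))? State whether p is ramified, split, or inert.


K = Q(sqrt(546)). Since d mod 4 = 2, disc(K) = 2184.
Check p | disc: 2184 mod 17 = 8.
p does not divide disc. Compute Legendre symbol (d/p):
2^((17-1)/2) mod 17 = 1
(d/p) = 1, so p splits: (p) = P*P' with e=1, f=1, g=2.
Therefore p is split.

split


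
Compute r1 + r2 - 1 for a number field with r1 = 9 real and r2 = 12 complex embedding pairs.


By Dirichlet's unit theorem:
rank = r1 + r2 - 1
= 9 + 12 - 1
= 20

20


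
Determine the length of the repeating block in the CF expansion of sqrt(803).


Run the CF algorithm for sqrt(803).
a_0 = floor(sqrt(803)) = 28; set m_0=0, q_0=1.
Recurrence: m' = q*a - m,  q' = (d - m'^2)/q,  a' = floor((a_0 + m')/q').
  step 1: m=28, q=19, a=2
  step 2: m=10, q=37, a=1
  step 3: m=27, q=2, a=27
  step 4: m=27, q=37, a=1
  step 5: m=10, q=19, a=2
  step 6: m=28, q=1, a=56
a_6 = 2*a_0 = 56, so the period closes here.
sqrt(803) = [28; 2, 1, 27, 1, 2, 56]
Period length = 6

6


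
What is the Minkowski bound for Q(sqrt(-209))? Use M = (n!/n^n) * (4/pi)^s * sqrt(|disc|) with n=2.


d = -209, d mod 4 = 3, so disc(K) = 4d = -836; |disc(K)| = 836
Imaginary quadratic field, so n = 2, s = r2 = 1, r1 = 0
M = (n!/n^n) * (4/pi)^s * sqrt(|disc(K)|) = (2!/2^2) * (4/pi)^1 * sqrt(836)
= 0.5 * 1.273240 * 28.913665
= 18.4070

18.4070


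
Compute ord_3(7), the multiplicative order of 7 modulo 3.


We want ord_3(7), the smallest k >= 1 with 7^k = 1 mod 3.
n = 3 = 3, phi(3) = 2; the order divides phi(n).
Divisors of 2: 1, 2
Repeated squaring mod 3: 7^1 = 1, 7^2 = 1
Test divisors in increasing order:
  k=1: 7^1 = 1 mod 3  <- first divisor giving 1
Order = 1

1


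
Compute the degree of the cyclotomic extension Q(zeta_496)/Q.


The degree equals Euler's totient phi(496).
496 = 2^4 * 31
phi(496) = 240

240


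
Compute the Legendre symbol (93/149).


p = 149 is prime, so compute (93/149) with the reciprocity algorithm (Jacobi-symbol steps: pull out 2s via (2/n), flip via reciprocity, reduce):
  reciprocity: (93/149) -> +(149/93)
  reduce: (56/93)
  pull out 2: (2/93) = -1  (since 93 mod 8 = 5)
  pull out 2: (2/93) = -1  (since 93 mod 8 = 5)
  pull out 2: (2/93) = -1  (since 93 mod 8 = 5)
  reciprocity: (7/93) -> +(93/7)
  reduce: (2/7)
  pull out 2: (2/7) = +1  (since 7 mod 8 = 7)
  (1/7) = 1
Product of signs = -1
(93/149) = -1

-1


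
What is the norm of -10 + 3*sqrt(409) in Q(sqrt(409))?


N(a + b*sqrt(d)) = a^2 - d*b^2
= (-10)^2 - (409)*(3)^2
= 100 - 3681
= -3581

-3581


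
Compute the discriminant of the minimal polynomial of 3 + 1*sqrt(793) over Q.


The element 3 + 1*sqrt(793) has minimal polynomial:
x^2 - 6*x - 784
Discriminant = (-6)^2 - 4*(-784)
= 36 + 3136
= 3172

3172


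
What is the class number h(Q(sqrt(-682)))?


K = Q(sqrt(-682)). d mod 4 = 2, so D = disc(K) = 4d = -2728
h(K) equals the number of primitive reduced positive-definite forms (a, b, c) = a*x^2 + b*x*y + c*y^2 with b^2 - 4ac = D,
where reduced means |b| <= a <= c, with b >= 0 whenever |b| = a or a = c, and primitive means gcd(a, b, c) = 1.
Reduced forces 3a^2 <= |D| = 2728, so 1 <= a <= 30; b must have the parity of D, and c = (b^2 - D)/(4a) must be an integer >= a.
Enumerate a = 1..30, b in [-a, a]:
  a=1: (1, 0, 682)  [1]
  a=2: (2, 0, 341)  [1]
  a=3..6: none
  a=7: (7, -4, 98), (7, 4, 98)  [2]
  a=8..10: none
  a=11: (11, 0, 62)  [1]
  a=12..13: none
  a=14: (14, -4, 49), (14, 4, 49)  [2]
  a=15..16: none
  a=17: (17, -14, 43), (17, 14, 43)  [2]
  a=18..21: none
  a=22: (22, 0, 31)  [1]
  a=23: (23, -20, 34), (23, 20, 34)  [2]
  a=24..30: none
Total reduced forms: 1 + 1 + 2 + 1 + 2 + 2 + 1 + 2 = 12
h = 12

12


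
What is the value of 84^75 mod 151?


p = 151 is prime and the exponent is (p-1)/2 = 75, so by Euler's criterion 84^75 = (84/151) = +1 or -1 mod 151.
Compute by square-and-multiply:
  75 = 64 + 8 + 2 + 1 (binary 1001011)
  Repeated squaring mod 151: 84^1 = 84, 84^2 = 110, 84^4 = 20, 84^8 = 98, 84^16 = 91, 84^32 = 127, 84^64 = 123
  84^75 = 84^64 * 84^8 * 84^2 * 84^1 = 123 * 98 * 110 * 84 mod 151
    123 * 98 = 12054 = 125 mod 151
    125 * 110 = 13750 = 9 mod 151
    9 * 84 = 756 = 1 mod 151
  84^75 = 1 mod 151
Result 1: 84 is a quadratic residue mod 151.
84^75 mod 151 = 1

1


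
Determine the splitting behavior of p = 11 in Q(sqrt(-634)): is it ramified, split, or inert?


K = Q(sqrt(-634)). Since d mod 4 = 2, disc(K) = -2536.
Check p | disc: -2536 mod 11 = 5.
p does not divide disc. Compute Legendre symbol (d/p):
4^((11-1)/2) mod 11 = 1
(d/p) = 1, so p splits: (p) = P*P' with e=1, f=1, g=2.
Therefore p is split.

split


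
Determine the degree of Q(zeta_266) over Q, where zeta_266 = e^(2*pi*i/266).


The degree equals Euler's totient phi(266).
266 = 2 * 7 * 19
phi(266) = 108

108


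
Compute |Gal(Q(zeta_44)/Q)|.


|Gal(Q(zeta_44)/Q)| = phi(44)
= 20

20


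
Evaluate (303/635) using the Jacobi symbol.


Compute (303/635) via quadratic reciprocity:
  reciprocity: (303/635) -> -(635/303)
  reduce: (29/303)
  reciprocity: (29/303) -> +(303/29)
  reduce: (13/29)
  reciprocity: (13/29) -> +(29/13)
  reduce: (3/13)
  reciprocity: (3/13) -> +(13/3)
  reduce: (1/3)
  (1/3) = 1
Product of signs = -1

-1


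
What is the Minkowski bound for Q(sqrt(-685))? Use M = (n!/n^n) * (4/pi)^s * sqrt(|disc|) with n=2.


d = -685, d mod 4 = 3, so disc(K) = 4d = -2740; |disc(K)| = 2740
Imaginary quadratic field, so n = 2, s = r2 = 1, r1 = 0
M = (n!/n^n) * (4/pi)^s * sqrt(|disc(K)|) = (2!/2^2) * (4/pi)^1 * sqrt(2740)
= 0.5 * 1.273240 * 52.345009
= 33.3239

33.3239


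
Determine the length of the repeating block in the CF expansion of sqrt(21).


Run the CF algorithm for sqrt(21).
a_0 = floor(sqrt(21)) = 4; set m_0=0, q_0=1.
Recurrence: m' = q*a - m,  q' = (d - m'^2)/q,  a' = floor((a_0 + m')/q').
  step 1: m=4, q=5, a=1
  step 2: m=1, q=4, a=1
  step 3: m=3, q=3, a=2
  step 4: m=3, q=4, a=1
  step 5: m=1, q=5, a=1
  step 6: m=4, q=1, a=8
a_6 = 2*a_0 = 8, so the period closes here.
sqrt(21) = [4; 1, 1, 2, 1, 1, 8]
Period length = 6

6


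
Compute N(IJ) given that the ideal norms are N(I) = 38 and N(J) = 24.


N(IJ) = N(I) * N(J)
= 38 * 24
= 912

912


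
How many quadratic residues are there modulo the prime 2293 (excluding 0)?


For prime p, the number of non-zero quadratic residues is (p-1)/2.
= (2293-1)/2
= 1146

1146


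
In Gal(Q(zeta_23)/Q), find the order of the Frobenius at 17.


The Frobenius at p in Gal(Q(zeta_n)/Q) = (Z/nZ)* is the class of p, so its order is ord_23(17), the smallest k >= 1 with 17^k = 1 mod 23.
n = 23 = 23, phi(23) = 22; the order divides phi(n).
Divisors of 22: 1, 2, 11, 22
Repeated squaring mod 23: 17^1 = 17, 17^2 = 13, 17^4 = 8, 17^8 = 18, 17^16 = 2
Test divisors in increasing order:
  k=1: 17^1 = 17 mod 23
  k=2: 17^2 = 13 mod 23
  k=11: 17^11 = 18 * 13 * 17 = 22 mod 23
  k=22: 17^22 = 2 * 8 * 13 = 1 mod 23  <- first divisor giving 1
Order = 22

22


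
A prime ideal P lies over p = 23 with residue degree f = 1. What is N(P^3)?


N(P^a) = p^(a*f)
= 23^(3*1)
= 23^3
= 12167

12167


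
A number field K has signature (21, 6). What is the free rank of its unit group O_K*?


By Dirichlet's unit theorem:
rank = r1 + r2 - 1
= 21 + 6 - 1
= 26

26


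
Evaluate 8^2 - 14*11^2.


x^2 - d*y^2
= 8^2 - 14*11^2
= 64 - 1694
= -1630

-1630


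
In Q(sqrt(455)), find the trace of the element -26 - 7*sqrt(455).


Tr(a + b*sqrt(d)) = (a + b*sqrt(d)) + (a - b*sqrt(d)) = 2a
= 2 * (-26)
= -52

-52


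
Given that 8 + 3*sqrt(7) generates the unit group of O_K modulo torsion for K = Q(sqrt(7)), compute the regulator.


epsilon = 8 + 3*sqrt(7)
= 15.9373
R = ln(15.9373)
= 2.7687

2.7687


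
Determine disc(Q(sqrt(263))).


For K = Q(sqrt(d)) with d squarefree: disc(K) = d if d = 1 mod 4, and disc(K) = 4d if d = 2 or 3 mod 4.
Here d = 263, and d mod 4 = 3.
d = 3 mod 4, not 1 (O_K = Z[sqrt(d)]), so disc(K) = 4d = 4 * (263) = 1052

1052


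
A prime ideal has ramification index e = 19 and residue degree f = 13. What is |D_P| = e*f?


|D_P| = e * f
= 19 * 13
= 247

247


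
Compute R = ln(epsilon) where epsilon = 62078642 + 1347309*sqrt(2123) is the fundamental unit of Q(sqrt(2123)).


epsilon = 62078642 + 1347309*sqrt(2123)
= 1.2416e+08
R = ln(1.2416e+08)
= 18.6371

18.6371


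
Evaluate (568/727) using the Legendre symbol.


p = 727 is prime, so compute (568/727) with the reciprocity algorithm (Jacobi-symbol steps: pull out 2s via (2/n), flip via reciprocity, reduce):
  pull out 2: (2/727) = +1  (since 727 mod 8 = 7)
  pull out 2: (2/727) = +1  (since 727 mod 8 = 7)
  pull out 2: (2/727) = +1  (since 727 mod 8 = 7)
  reciprocity: (71/727) -> -(727/71)
  reduce: (17/71)
  reciprocity: (17/71) -> +(71/17)
  reduce: (3/17)
  reciprocity: (3/17) -> +(17/3)
  reduce: (2/3)
  pull out 2: (2/3) = -1  (since 3 mod 8 = 3)
  (1/3) = 1
Product of signs = 1
(568/727) = 1

1


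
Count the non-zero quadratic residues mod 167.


For prime p, the number of non-zero quadratic residues is (p-1)/2.
= (167-1)/2
= 83

83


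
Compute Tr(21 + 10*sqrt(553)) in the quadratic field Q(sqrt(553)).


Tr(a + b*sqrt(d)) = (a + b*sqrt(d)) + (a - b*sqrt(d)) = 2a
= 2 * (21)
= 42

42


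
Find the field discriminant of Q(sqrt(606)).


For K = Q(sqrt(d)) with d squarefree: disc(K) = d if d = 1 mod 4, and disc(K) = 4d if d = 2 or 3 mod 4.
Here d = 606, and d mod 4 = 2.
d = 2 mod 4, not 1 (O_K = Z[sqrt(d)]), so disc(K) = 4d = 4 * (606) = 2424

2424


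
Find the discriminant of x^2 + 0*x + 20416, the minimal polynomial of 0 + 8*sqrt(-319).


The element 0 + 8*sqrt(-319) has minimal polynomial:
x^2 + 0*x + 20416
Discriminant = (0)^2 - 4*(20416)
= 0 - 81664
= -81664

-81664


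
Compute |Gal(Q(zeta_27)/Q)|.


|Gal(Q(zeta_27)/Q)| = phi(27)
= 18

18


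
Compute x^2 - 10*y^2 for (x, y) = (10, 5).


x^2 - d*y^2
= 10^2 - 10*5^2
= 100 - 250
= -150

-150


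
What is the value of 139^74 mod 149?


p = 149 is prime and the exponent is (p-1)/2 = 74, so by Euler's criterion 139^74 = (139/149) = +1 or -1 mod 149.
Compute by square-and-multiply:
  74 = 64 + 8 + 2 (binary 1001010)
  Repeated squaring mod 149: 139^1 = 139, 139^2 = 100, 139^4 = 17, 139^8 = 140, 139^16 = 81, 139^32 = 5, 139^64 = 25
  139^74 = 139^64 * 139^8 * 139^2 = 25 * 140 * 100 mod 149
    25 * 140 = 3500 = 73 mod 149
    73 * 100 = 7300 = 148 mod 149
  139^74 = 148 mod 149
Result 148 = p - 1 = -1 mod 149: 139 is a quadratic non-residue mod 149. As a residue in [0, p-1] the value is 148.
139^74 mod 149 = 148

148


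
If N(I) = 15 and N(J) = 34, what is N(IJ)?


N(IJ) = N(I) * N(J)
= 15 * 34
= 510

510


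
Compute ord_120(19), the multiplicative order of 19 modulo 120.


We want ord_120(19), the smallest k >= 1 with 19^k = 1 mod 120.
n = 120 = 2^3 * 3 * 5, phi(120) = 32; the order divides phi(n).
Divisors of 32: 1, 2, 4, 8, 16, 32
Repeated squaring mod 120: 19^1 = 19, 19^2 = 1, 19^4 = 1, 19^8 = 1, 19^16 = 1, 19^32 = 1
Test divisors in increasing order:
  k=1: 19^1 = 19 mod 120
  k=2: 19^2 = 1 mod 120  <- first divisor giving 1
Order = 2

2


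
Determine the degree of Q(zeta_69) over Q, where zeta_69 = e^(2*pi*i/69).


The degree equals Euler's totient phi(69).
69 = 3 * 23
phi(69) = 44

44


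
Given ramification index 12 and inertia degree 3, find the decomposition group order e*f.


|D_P| = e * f
= 12 * 3
= 36

36


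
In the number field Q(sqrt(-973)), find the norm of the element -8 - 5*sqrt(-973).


N(a + b*sqrt(d)) = a^2 - d*b^2
= (-8)^2 - (-973)*(-5)^2
= 64 + 24325
= 24389

24389


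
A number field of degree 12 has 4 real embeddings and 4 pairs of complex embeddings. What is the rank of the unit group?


By Dirichlet's unit theorem:
rank = r1 + r2 - 1
= 4 + 4 - 1
= 7

7


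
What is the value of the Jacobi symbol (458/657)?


Compute (458/657) via quadratic reciprocity:
  pull out 2: (2/657) = +1  (since 657 mod 8 = 1)
  reciprocity: (229/657) -> +(657/229)
  reduce: (199/229)
  reciprocity: (199/229) -> +(229/199)
  reduce: (30/199)
  pull out 2: (2/199) = +1  (since 199 mod 8 = 7)
  reciprocity: (15/199) -> -(199/15)
  reduce: (4/15)
  pull out 2: (2/15) = +1  (since 15 mod 8 = 7)
  pull out 2: (2/15) = +1  (since 15 mod 8 = 7)
  (1/15) = 1
Product of signs = -1

-1


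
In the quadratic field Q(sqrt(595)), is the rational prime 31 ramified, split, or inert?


K = Q(sqrt(595)). Since d mod 4 = 3, disc(K) = 2380.
Check p | disc: 2380 mod 31 = 24.
p does not divide disc. Compute Legendre symbol (d/p):
6^((31-1)/2) mod 31 = -1
(d/p) = -1, so p is inert: (p) stays prime with e=1, f=2, g=1.
Therefore p is inert.

inert


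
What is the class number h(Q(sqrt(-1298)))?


K = Q(sqrt(-1298)). d mod 4 = 2, so D = disc(K) = 4d = -5192
h(K) equals the number of primitive reduced positive-definite forms (a, b, c) = a*x^2 + b*x*y + c*y^2 with b^2 - 4ac = D,
where reduced means |b| <= a <= c, with b >= 0 whenever |b| = a or a = c, and primitive means gcd(a, b, c) = 1.
Reduced forces 3a^2 <= |D| = 5192, so 1 <= a <= 41; b must have the parity of D, and c = (b^2 - D)/(4a) must be an integer >= a.
Enumerate a = 1..41, b in [-a, a]:
  a=1: (1, 0, 1298)  [1]
  a=2: (2, 0, 649)  [1]
  a=3: (3, -2, 433), (3, 2, 433)  [2]
  a=4..5: none
  a=6: (6, -4, 217), (6, 4, 217)  [2]
  a=7: (7, -4, 186), (7, 4, 186)  [2]
  a=8: none
  a=9: (9, -8, 146), (9, 8, 146)  [2]
  a=10: none
  a=11: (11, 0, 118)  [1]
  a=12..13: none
  a=14: (14, -4, 93), (14, 4, 93)  [2]
  a=15..17: none
  a=18: (18, -8, 73), (18, 8, 73)  [2]
  a=19..20: none
  a=21: (21, -10, 63), (21, -4, 62), (21, 4, 62), (21, 10, 63)  [4]
  a=22: (22, 0, 59)  [1]
  a=23: (23, -12, 58), (23, 12, 58)  [2]
  a=24..26: none
  a=27: (27, -10, 49), (27, 10, 49)  [2]
  a=28: none
  a=29: (29, -12, 46), (29, 12, 46)  [2]
  a=30: none
  a=31: (31, -4, 42), (31, 4, 42)  [2]
  a=32: none
  a=33: (33, -22, 43), (33, 22, 43)  [2]
  a=34..36: none
  a=37: (37, -32, 42), (37, 32, 42)  [2]
  a=38..41: none
Total reduced forms: 1 + 1 + 2 + 2 + 2 + 2 + 1 + 2 + 2 + 4 + 1 + 2 + 2 + 2 + 2 + 2 + 2 = 32
h = 32

32


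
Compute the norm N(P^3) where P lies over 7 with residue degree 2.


N(P^a) = p^(a*f)
= 7^(3*2)
= 7^6
= 117649

117649


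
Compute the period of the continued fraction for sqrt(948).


Run the CF algorithm for sqrt(948).
a_0 = floor(sqrt(948)) = 30; set m_0=0, q_0=1.
Recurrence: m' = q*a - m,  q' = (d - m'^2)/q,  a' = floor((a_0 + m')/q').
  step 1: m=30, q=48, a=1
  step 2: m=18, q=13, a=3
  step 3: m=21, q=39, a=1
  step 4: m=18, q=16, a=3
  step 5: m=30, q=3, a=20
  step 6: m=30, q=16, a=3
  step 7: m=18, q=39, a=1
  step 8: m=21, q=13, a=3
  step 9: m=18, q=48, a=1
  step 10: m=30, q=1, a=60
a_10 = 2*a_0 = 60, so the period closes here.
sqrt(948) = [30; 1, 3, 1, 3, 20, 3, 1, 3, 1, 60]
Period length = 10

10


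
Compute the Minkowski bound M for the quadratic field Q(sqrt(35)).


d = 35, d mod 4 = 3, so disc(K) = 4d = 140; |disc(K)| = 140
Real quadratic field, so n = 2, s = r2 = 0, r1 = 2
M = (n!/n^n) * (4/pi)^s * sqrt(|disc(K)|) = (2!/2^2) * (4/pi)^0 * sqrt(140)
= 0.5 * 1.000000 * 11.832160
= 5.9161

5.9161


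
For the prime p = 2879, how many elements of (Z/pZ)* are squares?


For prime p, the number of non-zero quadratic residues is (p-1)/2.
= (2879-1)/2
= 1439

1439


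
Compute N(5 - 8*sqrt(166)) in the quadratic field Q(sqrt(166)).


N(a + b*sqrt(d)) = a^2 - d*b^2
= (5)^2 - (166)*(-8)^2
= 25 - 10624
= -10599

-10599


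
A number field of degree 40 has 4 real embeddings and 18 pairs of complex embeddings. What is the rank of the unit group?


By Dirichlet's unit theorem:
rank = r1 + r2 - 1
= 4 + 18 - 1
= 21

21


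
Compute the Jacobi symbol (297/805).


Compute (297/805) via quadratic reciprocity:
  reciprocity: (297/805) -> +(805/297)
  reduce: (211/297)
  reciprocity: (211/297) -> +(297/211)
  reduce: (86/211)
  pull out 2: (2/211) = -1  (since 211 mod 8 = 3)
  reciprocity: (43/211) -> -(211/43)
  reduce: (39/43)
  reciprocity: (39/43) -> -(43/39)
  reduce: (4/39)
  pull out 2: (2/39) = +1  (since 39 mod 8 = 7)
  pull out 2: (2/39) = +1  (since 39 mod 8 = 7)
  (1/39) = 1
Product of signs = -1

-1


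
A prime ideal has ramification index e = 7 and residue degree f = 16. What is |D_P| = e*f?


|D_P| = e * f
= 7 * 16
= 112

112


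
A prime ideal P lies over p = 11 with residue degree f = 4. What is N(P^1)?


N(P^a) = p^(a*f)
= 11^(1*4)
= 11^4
= 14641

14641


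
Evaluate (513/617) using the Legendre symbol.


p = 617 is prime, so compute (513/617) with the reciprocity algorithm (Jacobi-symbol steps: pull out 2s via (2/n), flip via reciprocity, reduce):
  reciprocity: (513/617) -> +(617/513)
  reduce: (104/513)
  pull out 2: (2/513) = +1  (since 513 mod 8 = 1)
  pull out 2: (2/513) = +1  (since 513 mod 8 = 1)
  pull out 2: (2/513) = +1  (since 513 mod 8 = 1)
  reciprocity: (13/513) -> +(513/13)
  reduce: (6/13)
  pull out 2: (2/13) = -1  (since 13 mod 8 = 5)
  reciprocity: (3/13) -> +(13/3)
  reduce: (1/3)
  (1/3) = 1
Product of signs = -1
(513/617) = -1

-1


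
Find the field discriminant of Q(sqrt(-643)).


For K = Q(sqrt(d)) with d squarefree: disc(K) = d if d = 1 mod 4, and disc(K) = 4d if d = 2 or 3 mod 4.
Here d = -643, and d mod 4 = 1.
d = 1 mod 4 (O_K = Z[(1+sqrt(d))/2]), so disc(K) = d = -643

-643


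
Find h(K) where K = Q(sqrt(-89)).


K = Q(sqrt(-89)). d mod 4 = 3, so D = disc(K) = 4d = -356
h(K) equals the number of primitive reduced positive-definite forms (a, b, c) = a*x^2 + b*x*y + c*y^2 with b^2 - 4ac = D,
where reduced means |b| <= a <= c, with b >= 0 whenever |b| = a or a = c, and primitive means gcd(a, b, c) = 1.
Reduced forces 3a^2 <= |D| = 356, so 1 <= a <= 10; b must have the parity of D, and c = (b^2 - D)/(4a) must be an integer >= a.
Enumerate a = 1..10, b in [-a, a]:
  a=1: (1, 0, 89)  [1]
  a=2: (2, 2, 45)  [1]
  a=3: (3, -2, 30), (3, 2, 30)  [2]
  a=4: none
  a=5: (5, -2, 18), (5, 2, 18)  [2]
  a=6: (6, -2, 15), (6, 2, 15)  [2]
  a=7: (7, -6, 14), (7, 6, 14)  [2]
  a=8: none
  a=9: (9, -2, 10), (9, 2, 10)  [2]
  a=10: none
Total reduced forms: 1 + 1 + 2 + 2 + 2 + 2 + 2 = 12
h = 12

12


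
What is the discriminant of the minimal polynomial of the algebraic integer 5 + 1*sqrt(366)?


The element 5 + 1*sqrt(366) has minimal polynomial:
x^2 - 10*x - 341
Discriminant = (-10)^2 - 4*(-341)
= 100 + 1364
= 1464

1464


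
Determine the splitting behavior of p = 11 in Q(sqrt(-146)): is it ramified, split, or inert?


K = Q(sqrt(-146)). Since d mod 4 = 2, disc(K) = -584.
Check p | disc: -584 mod 11 = 10.
p does not divide disc. Compute Legendre symbol (d/p):
8^((11-1)/2) mod 11 = -1
(d/p) = -1, so p is inert: (p) stays prime with e=1, f=2, g=1.
Therefore p is inert.

inert


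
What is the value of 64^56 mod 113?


p = 113 is prime and the exponent is (p-1)/2 = 56, so by Euler's criterion 64^56 = (64/113) = +1 or -1 mod 113.
Compute by square-and-multiply:
  56 = 32 + 16 + 8 (binary 111000)
  Repeated squaring mod 113: 64^1 = 64, 64^2 = 28, 64^4 = 106, 64^8 = 49, 64^16 = 28, 64^32 = 106
  64^56 = 64^32 * 64^16 * 64^8 = 106 * 28 * 49 mod 113
    106 * 28 = 2968 = 30 mod 113
    30 * 49 = 1470 = 1 mod 113
  64^56 = 1 mod 113
Result 1: 64 is a quadratic residue mod 113.
64^56 mod 113 = 1

1


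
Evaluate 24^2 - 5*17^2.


x^2 - d*y^2
= 24^2 - 5*17^2
= 576 - 1445
= -869

-869


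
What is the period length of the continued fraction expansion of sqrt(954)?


Run the CF algorithm for sqrt(954).
a_0 = floor(sqrt(954)) = 30; set m_0=0, q_0=1.
Recurrence: m' = q*a - m,  q' = (d - m'^2)/q,  a' = floor((a_0 + m')/q').
  step 1: m=30, q=54, a=1
  step 2: m=24, q=7, a=7
  step 3: m=25, q=47, a=1
  step 4: m=22, q=10, a=5
  step 5: m=28, q=17, a=3
  step 6: m=23, q=25, a=2
  step 7: m=27, q=9, a=6
  step 8: m=27, q=25, a=2
  step 9: m=23, q=17, a=3
  step 10: m=28, q=10, a=5
  step 11: m=22, q=47, a=1
  step 12: m=25, q=7, a=7
  step 13: m=24, q=54, a=1
  step 14: m=30, q=1, a=60
a_14 = 2*a_0 = 60, so the period closes here.
sqrt(954) = [30; 1, 7, 1, 5, 3, 2, 6, 2, 3, 5, 1, 7, 1, 60]
Period length = 14

14


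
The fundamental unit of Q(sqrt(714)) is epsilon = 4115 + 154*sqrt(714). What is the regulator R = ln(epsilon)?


epsilon = 4115 + 154*sqrt(714)
= 8229.9999
R = ln(8229.9999)
= 9.0155

9.0155


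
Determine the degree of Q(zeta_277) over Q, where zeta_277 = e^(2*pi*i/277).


The degree equals Euler's totient phi(277).
277 = 277
phi(277) = 276

276


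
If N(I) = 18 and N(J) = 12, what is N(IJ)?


N(IJ) = N(I) * N(J)
= 18 * 12
= 216

216


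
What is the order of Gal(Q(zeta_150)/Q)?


|Gal(Q(zeta_150)/Q)| = phi(150)
= 40

40


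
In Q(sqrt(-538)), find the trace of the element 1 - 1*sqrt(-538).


Tr(a + b*sqrt(d)) = (a + b*sqrt(d)) + (a - b*sqrt(d)) = 2a
= 2 * (1)
= 2

2


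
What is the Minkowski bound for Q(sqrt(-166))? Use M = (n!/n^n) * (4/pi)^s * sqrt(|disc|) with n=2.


d = -166, d mod 4 = 2, so disc(K) = 4d = -664; |disc(K)| = 664
Imaginary quadratic field, so n = 2, s = r2 = 1, r1 = 0
M = (n!/n^n) * (4/pi)^s * sqrt(|disc(K)|) = (2!/2^2) * (4/pi)^1 * sqrt(664)
= 0.5 * 1.273240 * 25.768197
= 16.4045

16.4045


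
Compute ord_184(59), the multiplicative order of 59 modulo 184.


We want ord_184(59), the smallest k >= 1 with 59^k = 1 mod 184.
n = 184 = 2^3 * 23, phi(184) = 88; the order divides phi(n).
Divisors of 88: 1, 2, 4, 8, 11, 22, 44, 88
Repeated squaring mod 184: 59^1 = 59, 59^2 = 169, 59^4 = 41, 59^8 = 25, 59^16 = 73, 59^32 = 177, 59^64 = 49
Test divisors in increasing order:
  k=1: 59^1 = 59 mod 184
  k=2: 59^2 = 169 mod 184
  k=4: 59^4 = 41 mod 184
  k=8: 59^8 = 25 mod 184
  k=11: 59^11 = 25 * 169 * 59 = 139 mod 184
  k=22: 59^22 = 73 * 41 * 169 = 1 mod 184  <- first divisor giving 1
Order = 22

22


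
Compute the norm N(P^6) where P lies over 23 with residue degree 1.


N(P^a) = p^(a*f)
= 23^(6*1)
= 23^6
= 148035889

148035889


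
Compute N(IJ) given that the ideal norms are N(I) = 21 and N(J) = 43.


N(IJ) = N(I) * N(J)
= 21 * 43
= 903

903


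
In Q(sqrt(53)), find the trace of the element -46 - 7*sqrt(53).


Tr(a + b*sqrt(d)) = (a + b*sqrt(d)) + (a - b*sqrt(d)) = 2a
= 2 * (-46)
= -92

-92


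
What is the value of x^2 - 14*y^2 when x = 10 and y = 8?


x^2 - d*y^2
= 10^2 - 14*8^2
= 100 - 896
= -796

-796


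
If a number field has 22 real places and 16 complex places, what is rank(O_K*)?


By Dirichlet's unit theorem:
rank = r1 + r2 - 1
= 22 + 16 - 1
= 37

37


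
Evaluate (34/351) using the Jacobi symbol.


Compute (34/351) via quadratic reciprocity:
  pull out 2: (2/351) = +1  (since 351 mod 8 = 7)
  reciprocity: (17/351) -> +(351/17)
  reduce: (11/17)
  reciprocity: (11/17) -> +(17/11)
  reduce: (6/11)
  pull out 2: (2/11) = -1  (since 11 mod 8 = 3)
  reciprocity: (3/11) -> -(11/3)
  reduce: (2/3)
  pull out 2: (2/3) = -1  (since 3 mod 8 = 3)
  (1/3) = 1
Product of signs = -1

-1


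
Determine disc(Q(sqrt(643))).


For K = Q(sqrt(d)) with d squarefree: disc(K) = d if d = 1 mod 4, and disc(K) = 4d if d = 2 or 3 mod 4.
Here d = 643, and d mod 4 = 3.
d = 3 mod 4, not 1 (O_K = Z[sqrt(d)]), so disc(K) = 4d = 4 * (643) = 2572

2572


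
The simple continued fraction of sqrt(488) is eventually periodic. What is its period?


Run the CF algorithm for sqrt(488).
a_0 = floor(sqrt(488)) = 22; set m_0=0, q_0=1.
Recurrence: m' = q*a - m,  q' = (d - m'^2)/q,  a' = floor((a_0 + m')/q').
  step 1: m=22, q=4, a=11
  step 2: m=22, q=1, a=44
a_2 = 2*a_0 = 44, so the period closes here.
sqrt(488) = [22; 11, 44]
Period length = 2

2


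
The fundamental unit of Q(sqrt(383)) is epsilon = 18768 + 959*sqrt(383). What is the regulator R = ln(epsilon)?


epsilon = 18768 + 959*sqrt(383)
= 37536.0000
R = ln(37536.0000)
= 10.5331

10.5331


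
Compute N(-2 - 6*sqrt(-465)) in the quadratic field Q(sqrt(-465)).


N(a + b*sqrt(d)) = a^2 - d*b^2
= (-2)^2 - (-465)*(-6)^2
= 4 + 16740
= 16744

16744


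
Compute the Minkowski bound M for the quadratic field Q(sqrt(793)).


d = 793, d mod 4 = 1, so disc(K) = d = 793; |disc(K)| = 793
Real quadratic field, so n = 2, s = r2 = 0, r1 = 2
M = (n!/n^n) * (4/pi)^s * sqrt(|disc(K)|) = (2!/2^2) * (4/pi)^0 * sqrt(793)
= 0.5 * 1.000000 * 28.160256
= 14.0801

14.0801


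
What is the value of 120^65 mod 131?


p = 131 is prime and the exponent is (p-1)/2 = 65, so by Euler's criterion 120^65 = (120/131) = +1 or -1 mod 131.
Compute by square-and-multiply:
  65 = 64 + 1 (binary 1000001)
  Repeated squaring mod 131: 120^1 = 120, 120^2 = 121, 120^4 = 100, 120^8 = 44, 120^16 = 102, 120^32 = 55, 120^64 = 12
  120^65 = 120^64 * 120^1 = 12 * 120 mod 131
    12 * 120 = 1440 = 130 mod 131
  120^65 = 130 mod 131
Result 130 = p - 1 = -1 mod 131: 120 is a quadratic non-residue mod 131. As a residue in [0, p-1] the value is 130.
120^65 mod 131 = 130

130


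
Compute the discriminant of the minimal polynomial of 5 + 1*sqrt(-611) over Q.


The element 5 + 1*sqrt(-611) has minimal polynomial:
x^2 - 10*x + 636
Discriminant = (-10)^2 - 4*(636)
= 100 - 2544
= -2444

-2444


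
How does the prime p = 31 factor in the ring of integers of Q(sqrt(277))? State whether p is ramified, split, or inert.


K = Q(sqrt(277)). Since d mod 4 = 1, disc(K) = 277.
Check p | disc: 277 mod 31 = 29.
p does not divide disc. Compute Legendre symbol (d/p):
29^((31-1)/2) mod 31 = -1
(d/p) = -1, so p is inert: (p) stays prime with e=1, f=2, g=1.
Therefore p is inert.

inert


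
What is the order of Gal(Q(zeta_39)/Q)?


|Gal(Q(zeta_39)/Q)| = phi(39)
= 24

24


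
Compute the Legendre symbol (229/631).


p = 631 is prime, so compute (229/631) with the reciprocity algorithm (Jacobi-symbol steps: pull out 2s via (2/n), flip via reciprocity, reduce):
  reciprocity: (229/631) -> +(631/229)
  reduce: (173/229)
  reciprocity: (173/229) -> +(229/173)
  reduce: (56/173)
  pull out 2: (2/173) = -1  (since 173 mod 8 = 5)
  pull out 2: (2/173) = -1  (since 173 mod 8 = 5)
  pull out 2: (2/173) = -1  (since 173 mod 8 = 5)
  reciprocity: (7/173) -> +(173/7)
  reduce: (5/7)
  reciprocity: (5/7) -> +(7/5)
  reduce: (2/5)
  pull out 2: (2/5) = -1  (since 5 mod 8 = 5)
  (1/5) = 1
Product of signs = 1
(229/631) = 1

1


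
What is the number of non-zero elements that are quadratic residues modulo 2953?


For prime p, the number of non-zero quadratic residues is (p-1)/2.
= (2953-1)/2
= 1476

1476


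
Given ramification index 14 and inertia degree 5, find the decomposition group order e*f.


|D_P| = e * f
= 14 * 5
= 70

70


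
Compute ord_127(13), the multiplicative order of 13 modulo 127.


We want ord_127(13), the smallest k >= 1 with 13^k = 1 mod 127.
n = 127 = 127, phi(127) = 126; the order divides phi(n).
Divisors of 126: 1, 2, 3, 6, 7, 9, 14, 18, 21, 42, 63, 126
Repeated squaring mod 127: 13^1 = 13, 13^2 = 42, 13^4 = 113, 13^8 = 69, 13^16 = 62, 13^32 = 34, 13^64 = 13
Test divisors in increasing order:
  k=1: 13^1 = 13 mod 127
  k=2: 13^2 = 42 mod 127
  k=3: 13^3 = 42 * 13 = 38 mod 127
  k=6: 13^6 = 113 * 42 = 47 mod 127
  k=7: 13^7 = 113 * 42 * 13 = 103 mod 127
  k=9: 13^9 = 69 * 13 = 8 mod 127
  k=14: 13^14 = 69 * 113 * 42 = 68 mod 127
  k=18: 13^18 = 62 * 42 = 64 mod 127
  k=21: 13^21 = 62 * 113 * 13 = 19 mod 127
  k=42: 13^42 = 34 * 69 * 42 = 107 mod 127
  k=63: 13^63 = 34 * 62 * 69 * 113 * 42 * 13 = 1 mod 127  <- first divisor giving 1
Order = 63

63
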